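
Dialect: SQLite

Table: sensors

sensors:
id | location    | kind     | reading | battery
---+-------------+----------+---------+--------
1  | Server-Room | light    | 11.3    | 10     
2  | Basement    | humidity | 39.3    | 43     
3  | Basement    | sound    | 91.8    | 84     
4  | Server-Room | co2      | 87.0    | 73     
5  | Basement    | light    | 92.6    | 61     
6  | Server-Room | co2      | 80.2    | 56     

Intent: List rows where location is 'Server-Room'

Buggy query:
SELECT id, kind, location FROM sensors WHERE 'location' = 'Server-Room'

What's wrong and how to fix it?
Bug: Single quotes denote string literals in SQL; the column name is being compared as a constant string

Fix: Reference the column as location without single quotes

Corrected query:
SELECT id, kind, location FROM sensors WHERE location = 'Server-Room'

Result:
id | kind  | location   
---+-------+------------
1  | light | Server-Room
4  | co2   | Server-Room
6  | co2   | Server-Room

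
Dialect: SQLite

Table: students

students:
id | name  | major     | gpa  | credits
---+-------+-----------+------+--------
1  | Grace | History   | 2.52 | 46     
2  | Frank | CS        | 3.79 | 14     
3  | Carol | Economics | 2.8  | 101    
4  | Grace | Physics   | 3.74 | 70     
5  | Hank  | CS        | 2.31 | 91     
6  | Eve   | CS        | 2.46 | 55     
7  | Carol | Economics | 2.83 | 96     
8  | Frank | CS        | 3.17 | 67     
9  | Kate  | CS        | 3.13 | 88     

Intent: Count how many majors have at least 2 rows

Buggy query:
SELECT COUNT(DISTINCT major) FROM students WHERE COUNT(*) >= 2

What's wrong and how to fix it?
Bug: COUNT(*) cannot appear in WHERE; the per-group count doesn't exist yet

Fix: Use a subquery that GROUPs and filters with HAVING, then count its rows

Corrected query:
SELECT COUNT(*) FROM (SELECT major FROM students GROUP BY major HAVING COUNT(*) >= 2)

Result:
COUNT(*)
--------
2       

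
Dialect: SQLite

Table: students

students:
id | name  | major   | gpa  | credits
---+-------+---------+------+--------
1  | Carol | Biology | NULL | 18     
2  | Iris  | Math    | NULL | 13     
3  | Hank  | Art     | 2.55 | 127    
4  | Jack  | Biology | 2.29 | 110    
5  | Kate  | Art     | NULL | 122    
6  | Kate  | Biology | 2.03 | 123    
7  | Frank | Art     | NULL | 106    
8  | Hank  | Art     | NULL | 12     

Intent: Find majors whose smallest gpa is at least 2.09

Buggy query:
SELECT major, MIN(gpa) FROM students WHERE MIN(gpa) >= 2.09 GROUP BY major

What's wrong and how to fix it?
Bug: MIN() in WHERE is a misuse of aggregate

Fix: Use HAVING for the per-group MIN condition

Corrected query:
SELECT major, MIN(gpa) FROM students GROUP BY major HAVING MIN(gpa) >= 2.09

Result:
major | MIN(gpa)
------+---------
Art   | 2.55    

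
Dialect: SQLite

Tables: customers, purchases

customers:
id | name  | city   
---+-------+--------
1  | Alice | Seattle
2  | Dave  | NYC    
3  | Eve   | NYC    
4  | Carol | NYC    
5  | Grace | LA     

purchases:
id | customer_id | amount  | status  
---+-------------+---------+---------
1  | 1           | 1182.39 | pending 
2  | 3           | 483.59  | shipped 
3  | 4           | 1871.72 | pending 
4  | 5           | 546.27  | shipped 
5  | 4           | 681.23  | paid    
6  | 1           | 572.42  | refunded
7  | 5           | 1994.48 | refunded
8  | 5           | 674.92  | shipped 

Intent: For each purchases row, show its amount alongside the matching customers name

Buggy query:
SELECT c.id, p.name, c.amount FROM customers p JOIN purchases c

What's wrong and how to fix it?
Bug: JOIN with no ON clause produces a cartesian product; every purchases row pairs with every customers row

Fix: Specify the join condition linking the foreign key to the parent id

Corrected query:
SELECT c.id, p.name, c.amount FROM customers p JOIN purchases c ON c.customer_id = p.id

Result:
id | name  | amount 
---+-------+--------
1  | Alice | 1182.39
2  | Eve   | 483.59 
3  | Carol | 1871.72
4  | Grace | 546.27 
5  | Carol | 681.23 
6  | Alice | 572.42 
7  | Grace | 1994.48
8  | Grace | 674.92 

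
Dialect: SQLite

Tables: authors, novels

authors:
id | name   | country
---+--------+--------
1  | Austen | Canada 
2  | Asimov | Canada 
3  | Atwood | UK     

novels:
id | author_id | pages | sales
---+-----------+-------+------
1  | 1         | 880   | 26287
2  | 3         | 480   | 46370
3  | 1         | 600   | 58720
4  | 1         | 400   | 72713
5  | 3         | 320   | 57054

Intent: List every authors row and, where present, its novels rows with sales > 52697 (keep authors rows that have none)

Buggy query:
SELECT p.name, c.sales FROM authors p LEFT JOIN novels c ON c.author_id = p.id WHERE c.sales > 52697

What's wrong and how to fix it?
Bug: A WHERE condition on the right-hand table after LEFT JOIN drops unmatched parents

Fix: Put 'c.sales > 52697' in the JOIN's ON clause instead of WHERE

Corrected query:
SELECT p.name, c.sales FROM authors p LEFT JOIN novels c ON c.author_id = p.id AND c.sales > 52697

Result:
name   | sales
-------+------
Austen | 58720
Austen | 72713
Asimov | NULL 
Atwood | 57054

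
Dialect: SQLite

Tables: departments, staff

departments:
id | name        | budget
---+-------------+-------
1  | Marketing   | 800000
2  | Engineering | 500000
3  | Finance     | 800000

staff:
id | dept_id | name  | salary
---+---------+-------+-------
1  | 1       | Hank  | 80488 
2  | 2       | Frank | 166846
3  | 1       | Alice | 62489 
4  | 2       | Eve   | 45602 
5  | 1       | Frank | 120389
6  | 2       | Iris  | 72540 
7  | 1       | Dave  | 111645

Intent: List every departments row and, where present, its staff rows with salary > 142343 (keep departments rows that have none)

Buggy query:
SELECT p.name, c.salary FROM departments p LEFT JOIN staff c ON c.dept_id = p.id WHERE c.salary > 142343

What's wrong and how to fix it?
Bug: A WHERE condition on the right-hand table after LEFT JOIN drops unmatched parents

Fix: Put 'c.salary > 142343' in the JOIN's ON clause instead of WHERE

Corrected query:
SELECT p.name, c.salary FROM departments p LEFT JOIN staff c ON c.dept_id = p.id AND c.salary > 142343

Result:
name        | salary
------------+-------
Marketing   | NULL  
Engineering | 166846
Finance     | NULL  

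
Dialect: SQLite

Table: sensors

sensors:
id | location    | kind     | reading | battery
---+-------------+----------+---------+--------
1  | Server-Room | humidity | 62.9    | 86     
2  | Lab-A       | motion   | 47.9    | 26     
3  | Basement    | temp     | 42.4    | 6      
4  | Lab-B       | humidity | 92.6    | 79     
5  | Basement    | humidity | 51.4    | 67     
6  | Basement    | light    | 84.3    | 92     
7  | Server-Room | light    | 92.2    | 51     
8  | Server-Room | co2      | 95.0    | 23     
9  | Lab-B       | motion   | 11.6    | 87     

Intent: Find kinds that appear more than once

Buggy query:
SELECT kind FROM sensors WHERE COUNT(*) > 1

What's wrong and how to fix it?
Bug: WHERE can't reference COUNT(*); aggregates are computed after WHERE

Fix: GROUP BY kind, then filter groups with HAVING COUNT(*) > 1

Corrected query:
SELECT kind FROM sensors GROUP BY kind HAVING COUNT(*) > 1

Result:
kind    
--------
humidity
light   
motion  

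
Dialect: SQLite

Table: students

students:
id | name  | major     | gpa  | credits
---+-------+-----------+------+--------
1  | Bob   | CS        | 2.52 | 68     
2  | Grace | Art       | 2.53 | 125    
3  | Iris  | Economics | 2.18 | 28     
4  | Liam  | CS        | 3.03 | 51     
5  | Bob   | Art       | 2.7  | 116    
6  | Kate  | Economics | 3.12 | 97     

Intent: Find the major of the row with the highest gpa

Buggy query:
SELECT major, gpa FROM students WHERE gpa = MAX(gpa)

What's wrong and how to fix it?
Bug: WHERE is evaluated per row; an aggregate over the whole table isn't defined there

Fix: Wrap MAX in a scalar subquery so WHERE compares against a single value

Corrected query:
SELECT major, gpa FROM students WHERE gpa = (SELECT MAX(gpa) FROM students)

Result:
major     | gpa 
----------+-----
Economics | 3.12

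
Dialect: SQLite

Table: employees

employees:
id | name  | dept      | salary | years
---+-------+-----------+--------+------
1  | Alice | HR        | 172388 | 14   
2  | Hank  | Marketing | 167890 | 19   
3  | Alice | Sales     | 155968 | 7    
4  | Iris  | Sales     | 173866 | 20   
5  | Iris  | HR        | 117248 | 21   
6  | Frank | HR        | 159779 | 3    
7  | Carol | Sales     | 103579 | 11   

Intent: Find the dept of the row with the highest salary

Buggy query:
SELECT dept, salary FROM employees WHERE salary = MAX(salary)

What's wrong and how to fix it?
Bug: MAX(salary) is an aggregate and cannot be used directly in WHERE

Fix: Wrap MAX in a scalar subquery so WHERE compares against a single value

Corrected query:
SELECT dept, salary FROM employees WHERE salary = (SELECT MAX(salary) FROM employees)

Result:
dept  | salary
------+-------
Sales | 173866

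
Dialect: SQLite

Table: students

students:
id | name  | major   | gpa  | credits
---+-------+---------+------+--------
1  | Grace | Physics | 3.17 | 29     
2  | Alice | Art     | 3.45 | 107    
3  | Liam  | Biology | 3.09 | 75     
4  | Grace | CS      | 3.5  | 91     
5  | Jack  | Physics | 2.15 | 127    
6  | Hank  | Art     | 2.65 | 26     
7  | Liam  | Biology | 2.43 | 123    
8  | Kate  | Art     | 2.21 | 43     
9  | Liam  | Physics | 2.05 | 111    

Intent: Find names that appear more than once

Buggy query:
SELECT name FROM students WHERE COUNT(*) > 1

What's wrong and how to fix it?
Bug: COUNT(*) is an aggregate and cannot be used in WHERE

Fix: GROUP BY name, then filter groups with HAVING COUNT(*) > 1

Corrected query:
SELECT name FROM students GROUP BY name HAVING COUNT(*) > 1

Result:
name 
-----
Grace
Liam 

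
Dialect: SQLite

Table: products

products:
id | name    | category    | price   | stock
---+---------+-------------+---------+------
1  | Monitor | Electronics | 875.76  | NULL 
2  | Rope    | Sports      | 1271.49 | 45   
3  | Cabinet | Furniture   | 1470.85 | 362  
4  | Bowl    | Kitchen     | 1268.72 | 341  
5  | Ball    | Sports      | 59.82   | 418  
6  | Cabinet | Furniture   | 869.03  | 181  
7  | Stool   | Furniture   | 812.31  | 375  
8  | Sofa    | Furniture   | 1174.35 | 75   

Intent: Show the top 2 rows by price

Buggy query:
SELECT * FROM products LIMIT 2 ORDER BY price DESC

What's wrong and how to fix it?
Bug: LIMIT must come after ORDER BY

Fix: Sort with ORDER BY, then apply LIMIT

Corrected query:
SELECT * FROM products ORDER BY price DESC LIMIT 2

Result:
id | name    | category  | price   | stock
---+---------+-----------+---------+------
3  | Cabinet | Furniture | 1470.85 | 362  
2  | Rope    | Sports    | 1271.49 | 45   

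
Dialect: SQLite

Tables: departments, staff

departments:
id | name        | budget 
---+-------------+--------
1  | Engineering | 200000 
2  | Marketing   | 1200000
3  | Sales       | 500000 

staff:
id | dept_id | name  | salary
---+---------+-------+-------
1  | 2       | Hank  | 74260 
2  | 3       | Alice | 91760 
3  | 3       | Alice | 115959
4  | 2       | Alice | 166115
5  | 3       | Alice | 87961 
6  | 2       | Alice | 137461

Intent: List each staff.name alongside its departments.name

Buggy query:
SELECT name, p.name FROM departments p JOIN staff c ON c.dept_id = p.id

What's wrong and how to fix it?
Bug: 'name' exists in both joined tables, so the database can't tell which one is meant

Fix: Prefix ambiguous columns with the table alias

Corrected query:
SELECT c.name, p.name FROM departments p JOIN staff c ON c.dept_id = p.id

Result:
name  | name     
------+----------
Hank  | Marketing
Alice | Sales    
Alice | Sales    
Alice | Marketing
Alice | Sales    
Alice | Marketing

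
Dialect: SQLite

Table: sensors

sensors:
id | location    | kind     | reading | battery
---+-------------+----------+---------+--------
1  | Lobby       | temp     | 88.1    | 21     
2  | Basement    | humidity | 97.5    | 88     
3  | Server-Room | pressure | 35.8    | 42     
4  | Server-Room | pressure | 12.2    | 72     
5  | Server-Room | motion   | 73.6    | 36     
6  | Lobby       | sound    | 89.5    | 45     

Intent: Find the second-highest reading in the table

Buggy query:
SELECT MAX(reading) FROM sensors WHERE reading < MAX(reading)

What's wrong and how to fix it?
Bug: The inner MAX is an aggregate inside WHERE, which is not allowed

Fix: Put the inner MAX in a scalar subquery

Corrected query:
SELECT MAX(reading) FROM sensors WHERE reading < (SELECT MAX(reading) FROM sensors)

Result:
MAX(reading)
------------
89.5        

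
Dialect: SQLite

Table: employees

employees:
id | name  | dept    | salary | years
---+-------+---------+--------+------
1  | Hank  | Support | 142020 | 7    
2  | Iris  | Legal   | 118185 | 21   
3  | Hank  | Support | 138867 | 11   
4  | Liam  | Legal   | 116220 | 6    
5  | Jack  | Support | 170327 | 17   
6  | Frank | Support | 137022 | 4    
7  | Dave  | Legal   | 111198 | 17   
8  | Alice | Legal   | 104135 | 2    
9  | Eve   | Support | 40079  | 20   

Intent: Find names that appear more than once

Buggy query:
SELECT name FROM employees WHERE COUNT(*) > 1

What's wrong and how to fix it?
Bug: WHERE can't reference COUNT(*); aggregates are computed after WHERE

Fix: Group first, then use HAVING for the count condition

Corrected query:
SELECT name FROM employees GROUP BY name HAVING COUNT(*) > 1

Result:
name
----
Hank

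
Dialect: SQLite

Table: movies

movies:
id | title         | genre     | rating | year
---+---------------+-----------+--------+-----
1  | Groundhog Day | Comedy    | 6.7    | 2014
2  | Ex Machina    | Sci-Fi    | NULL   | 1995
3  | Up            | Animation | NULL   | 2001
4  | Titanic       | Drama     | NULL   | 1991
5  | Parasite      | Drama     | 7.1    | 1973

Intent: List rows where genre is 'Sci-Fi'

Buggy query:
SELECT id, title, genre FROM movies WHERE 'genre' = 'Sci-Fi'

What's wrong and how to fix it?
Bug: 'genre' in single quotes is a string literal, not the column; the comparison is literal-vs-literal and never true

Fix: Remove the quotes around the column name (or use double quotes for an identifier)

Corrected query:
SELECT id, title, genre FROM movies WHERE genre = 'Sci-Fi'

Result:
id | title      | genre 
---+------------+-------
2  | Ex Machina | Sci-Fi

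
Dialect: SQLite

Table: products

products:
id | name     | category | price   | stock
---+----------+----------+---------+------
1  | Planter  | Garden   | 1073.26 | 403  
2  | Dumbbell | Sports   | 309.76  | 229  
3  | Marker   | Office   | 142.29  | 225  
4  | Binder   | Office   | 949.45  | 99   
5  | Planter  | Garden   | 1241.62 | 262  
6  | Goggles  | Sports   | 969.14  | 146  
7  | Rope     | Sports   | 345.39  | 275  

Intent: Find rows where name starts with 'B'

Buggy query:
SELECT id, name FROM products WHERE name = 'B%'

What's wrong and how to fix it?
Bug: Wildcards only work with LIKE; '=' treats '%' as a literal character

Fix: Use LIKE for wildcard pattern matching

Corrected query:
SELECT id, name FROM products WHERE name LIKE 'B%'

Result:
id | name  
---+-------
4  | Binder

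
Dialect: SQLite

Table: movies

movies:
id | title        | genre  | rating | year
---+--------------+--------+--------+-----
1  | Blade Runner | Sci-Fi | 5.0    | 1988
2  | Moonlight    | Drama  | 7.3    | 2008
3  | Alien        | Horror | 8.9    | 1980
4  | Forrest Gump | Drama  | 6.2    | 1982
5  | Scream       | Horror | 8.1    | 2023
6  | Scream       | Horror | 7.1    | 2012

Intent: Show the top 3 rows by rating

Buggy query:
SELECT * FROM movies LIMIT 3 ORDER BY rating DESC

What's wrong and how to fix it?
Bug: ORDER BY cannot follow LIMIT; LIMIT is the final clause

Fix: Sort with ORDER BY, then apply LIMIT

Corrected query:
SELECT * FROM movies ORDER BY rating DESC LIMIT 3

Result:
id | title     | genre  | rating | year
---+-----------+--------+--------+-----
3  | Alien     | Horror | 8.9    | 1980
5  | Scream    | Horror | 8.1    | 2023
2  | Moonlight | Drama  | 7.3    | 2008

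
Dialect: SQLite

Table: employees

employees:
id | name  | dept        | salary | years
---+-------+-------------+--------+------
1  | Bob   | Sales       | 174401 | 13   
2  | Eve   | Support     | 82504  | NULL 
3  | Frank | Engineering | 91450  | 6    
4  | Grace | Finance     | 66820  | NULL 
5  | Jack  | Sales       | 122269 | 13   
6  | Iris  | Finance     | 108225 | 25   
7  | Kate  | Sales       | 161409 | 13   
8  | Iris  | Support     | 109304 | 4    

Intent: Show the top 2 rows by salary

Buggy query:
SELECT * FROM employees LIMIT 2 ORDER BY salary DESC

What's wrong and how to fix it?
Bug: ORDER BY cannot follow LIMIT; LIMIT is the final clause

Fix: Sort with ORDER BY, then apply LIMIT

Corrected query:
SELECT * FROM employees ORDER BY salary DESC LIMIT 2

Result:
id | name | dept  | salary | years
---+------+-------+--------+------
1  | Bob  | Sales | 174401 | 13   
7  | Kate | Sales | 161409 | 13   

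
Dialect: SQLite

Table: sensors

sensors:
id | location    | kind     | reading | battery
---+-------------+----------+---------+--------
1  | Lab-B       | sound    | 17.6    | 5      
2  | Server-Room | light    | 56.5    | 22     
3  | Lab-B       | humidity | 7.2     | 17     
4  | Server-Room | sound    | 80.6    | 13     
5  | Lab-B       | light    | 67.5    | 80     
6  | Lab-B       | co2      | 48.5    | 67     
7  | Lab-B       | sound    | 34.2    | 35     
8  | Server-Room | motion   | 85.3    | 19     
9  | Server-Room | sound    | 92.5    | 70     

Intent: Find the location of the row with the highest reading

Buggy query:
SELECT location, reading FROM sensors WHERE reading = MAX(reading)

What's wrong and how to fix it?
Bug: WHERE is evaluated per row; an aggregate over the whole table isn't defined there

Fix: Wrap MAX in a scalar subquery so WHERE compares against a single value

Corrected query:
SELECT location, reading FROM sensors WHERE reading = (SELECT MAX(reading) FROM sensors)

Result:
location    | reading
------------+--------
Server-Room | 92.5   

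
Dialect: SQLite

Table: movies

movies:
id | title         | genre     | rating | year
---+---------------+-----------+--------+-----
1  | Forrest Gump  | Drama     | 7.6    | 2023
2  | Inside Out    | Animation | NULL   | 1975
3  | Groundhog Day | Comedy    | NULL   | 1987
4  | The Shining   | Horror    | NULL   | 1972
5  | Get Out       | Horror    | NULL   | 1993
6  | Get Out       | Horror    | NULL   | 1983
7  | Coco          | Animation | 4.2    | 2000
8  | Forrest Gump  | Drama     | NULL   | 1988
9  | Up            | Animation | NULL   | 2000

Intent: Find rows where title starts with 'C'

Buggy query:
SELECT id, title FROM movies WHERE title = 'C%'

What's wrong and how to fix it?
Bug: '=' compares the literal string including the % character; pattern matching needs LIKE

Fix: Use LIKE for wildcard pattern matching

Corrected query:
SELECT id, title FROM movies WHERE title LIKE 'C%'

Result:
id | title
---+------
7  | Coco 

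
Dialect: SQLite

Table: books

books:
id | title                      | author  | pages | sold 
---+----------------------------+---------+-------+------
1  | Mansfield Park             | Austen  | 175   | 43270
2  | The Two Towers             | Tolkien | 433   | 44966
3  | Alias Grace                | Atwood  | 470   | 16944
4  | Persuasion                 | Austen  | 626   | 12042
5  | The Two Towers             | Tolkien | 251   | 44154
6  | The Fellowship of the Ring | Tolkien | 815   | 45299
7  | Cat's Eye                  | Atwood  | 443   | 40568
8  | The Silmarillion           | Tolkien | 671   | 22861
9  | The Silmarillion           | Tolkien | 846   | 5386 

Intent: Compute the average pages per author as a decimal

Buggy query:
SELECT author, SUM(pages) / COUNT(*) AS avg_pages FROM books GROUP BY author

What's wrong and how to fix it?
Bug: SUM(pages) and COUNT(*) are both integers; the division truncates the fractional part

Fix: Multiply by 1.0 (or CAST to REAL) to force floating-point division

Corrected query:
SELECT author, SUM(pages) * 1.0 / COUNT(*) AS avg_pages FROM books GROUP BY author

Result:
author  | avg_pages
--------+----------
Atwood  | 456.5    
Austen  | 400.5    
Tolkien | 603.2    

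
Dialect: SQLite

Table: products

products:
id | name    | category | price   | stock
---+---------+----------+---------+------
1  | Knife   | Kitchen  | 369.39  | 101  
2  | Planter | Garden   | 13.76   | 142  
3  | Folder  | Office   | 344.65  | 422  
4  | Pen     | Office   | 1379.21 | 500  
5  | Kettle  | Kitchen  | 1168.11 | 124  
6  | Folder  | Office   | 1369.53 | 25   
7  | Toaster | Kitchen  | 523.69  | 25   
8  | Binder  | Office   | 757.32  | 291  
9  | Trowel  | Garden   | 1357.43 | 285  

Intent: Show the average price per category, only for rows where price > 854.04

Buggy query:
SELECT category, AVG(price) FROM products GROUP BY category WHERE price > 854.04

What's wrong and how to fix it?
Bug: Row-level WHERE must come before GROUP BY in the clause order

Fix: Move the WHERE clause before GROUP BY

Corrected query:
SELECT category, AVG(price) FROM products WHERE price > 854.04 GROUP BY category

Result:
category | AVG(price)
---------+-----------
Garden   | 1357.43   
Kitchen  | 1168.11   
Office   | 1374.37   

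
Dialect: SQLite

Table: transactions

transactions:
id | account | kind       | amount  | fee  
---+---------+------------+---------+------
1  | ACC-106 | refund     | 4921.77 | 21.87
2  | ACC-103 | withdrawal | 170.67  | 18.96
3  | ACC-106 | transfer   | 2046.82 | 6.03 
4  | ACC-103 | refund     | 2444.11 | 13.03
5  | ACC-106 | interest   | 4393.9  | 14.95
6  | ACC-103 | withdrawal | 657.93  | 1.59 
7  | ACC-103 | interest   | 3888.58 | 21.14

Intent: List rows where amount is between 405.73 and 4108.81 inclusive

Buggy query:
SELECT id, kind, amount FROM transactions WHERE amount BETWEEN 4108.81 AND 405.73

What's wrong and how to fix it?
Bug: The bounds are reversed; BETWEEN a AND b requires a <= b to match anything

Fix: Write BETWEEN 405.73 AND 4108.81

Corrected query:
SELECT id, kind, amount FROM transactions WHERE amount BETWEEN 405.73 AND 4108.81

Result:
id | kind       | amount 
---+------------+--------
3  | transfer   | 2046.82
4  | refund     | 2444.11
6  | withdrawal | 657.93 
7  | interest   | 3888.58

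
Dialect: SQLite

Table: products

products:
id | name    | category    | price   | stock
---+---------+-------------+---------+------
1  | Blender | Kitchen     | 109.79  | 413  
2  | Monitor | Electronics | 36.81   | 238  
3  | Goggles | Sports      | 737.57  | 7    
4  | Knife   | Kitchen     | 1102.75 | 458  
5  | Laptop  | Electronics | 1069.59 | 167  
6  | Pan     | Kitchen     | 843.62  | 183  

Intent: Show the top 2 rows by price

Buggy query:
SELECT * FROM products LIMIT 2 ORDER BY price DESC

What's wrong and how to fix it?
Bug: LIMIT must come after ORDER BY

Fix: Sort with ORDER BY, then apply LIMIT

Corrected query:
SELECT * FROM products ORDER BY price DESC LIMIT 2

Result:
id | name   | category    | price   | stock
---+--------+-------------+---------+------
4  | Knife  | Kitchen     | 1102.75 | 458  
5  | Laptop | Electronics | 1069.59 | 167  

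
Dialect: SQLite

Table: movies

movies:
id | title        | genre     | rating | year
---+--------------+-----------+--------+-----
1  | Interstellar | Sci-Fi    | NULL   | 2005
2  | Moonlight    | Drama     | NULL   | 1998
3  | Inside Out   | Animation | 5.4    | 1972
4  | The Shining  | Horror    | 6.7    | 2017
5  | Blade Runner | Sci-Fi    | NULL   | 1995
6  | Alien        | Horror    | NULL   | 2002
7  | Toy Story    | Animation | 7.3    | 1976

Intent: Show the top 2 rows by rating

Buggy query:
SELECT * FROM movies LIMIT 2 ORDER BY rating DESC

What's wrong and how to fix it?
Bug: ORDER BY cannot follow LIMIT; LIMIT is the final clause

Fix: Swap the clauses: ORDER BY first, then LIMIT

Corrected query:
SELECT * FROM movies ORDER BY rating DESC LIMIT 2

Result:
id | title       | genre     | rating | year
---+-------------+-----------+--------+-----
7  | Toy Story   | Animation | 7.3    | 1976
4  | The Shining | Horror    | 6.7    | 2017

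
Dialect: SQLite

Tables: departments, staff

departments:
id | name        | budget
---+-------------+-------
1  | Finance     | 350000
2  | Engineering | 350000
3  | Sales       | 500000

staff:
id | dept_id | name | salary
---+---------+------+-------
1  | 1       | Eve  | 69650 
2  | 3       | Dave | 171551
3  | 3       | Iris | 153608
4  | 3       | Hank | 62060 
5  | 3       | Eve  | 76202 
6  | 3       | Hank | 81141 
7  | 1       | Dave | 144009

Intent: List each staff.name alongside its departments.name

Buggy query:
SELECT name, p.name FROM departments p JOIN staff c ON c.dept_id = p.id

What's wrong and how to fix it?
Bug: 'name' exists in both joined tables, so the database can't tell which one is meant

Fix: Qualify the column with its table alias (c.name)

Corrected query:
SELECT c.name, p.name FROM departments p JOIN staff c ON c.dept_id = p.id

Result:
name | name   
-----+--------
Eve  | Finance
Dave | Sales  
Iris | Sales  
Hank | Sales  
Eve  | Sales  
Hank | Sales  
Dave | Finance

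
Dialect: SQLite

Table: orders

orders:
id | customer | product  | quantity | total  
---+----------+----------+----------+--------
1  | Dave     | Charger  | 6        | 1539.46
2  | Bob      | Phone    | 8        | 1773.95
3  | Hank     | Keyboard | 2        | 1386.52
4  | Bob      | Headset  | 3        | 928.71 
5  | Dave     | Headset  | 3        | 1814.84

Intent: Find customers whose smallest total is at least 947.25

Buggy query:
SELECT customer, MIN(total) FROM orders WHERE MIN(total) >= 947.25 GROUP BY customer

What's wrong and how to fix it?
Bug: Aggregates like MIN are computed per group after WHERE runs

Fix: Use HAVING for the per-group MIN condition

Corrected query:
SELECT customer, MIN(total) FROM orders GROUP BY customer HAVING MIN(total) >= 947.25

Result:
customer | MIN(total)
---------+-----------
Dave     | 1539.46   
Hank     | 1386.52   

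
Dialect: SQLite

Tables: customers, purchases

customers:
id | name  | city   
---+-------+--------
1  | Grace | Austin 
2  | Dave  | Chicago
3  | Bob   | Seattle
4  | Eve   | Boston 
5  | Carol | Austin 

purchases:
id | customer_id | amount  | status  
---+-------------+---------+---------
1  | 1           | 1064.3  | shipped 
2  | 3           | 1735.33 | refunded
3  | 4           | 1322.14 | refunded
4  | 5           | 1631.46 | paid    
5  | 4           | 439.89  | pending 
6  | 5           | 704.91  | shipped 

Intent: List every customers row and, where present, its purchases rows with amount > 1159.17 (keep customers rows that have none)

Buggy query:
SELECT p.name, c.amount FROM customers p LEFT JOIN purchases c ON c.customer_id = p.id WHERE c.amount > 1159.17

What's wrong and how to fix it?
Bug: A WHERE condition on the right-hand table after LEFT JOIN drops unmatched parents

Fix: Put 'c.amount > 1159.17' in the JOIN's ON clause instead of WHERE

Corrected query:
SELECT p.name, c.amount FROM customers p LEFT JOIN purchases c ON c.customer_id = p.id AND c.amount > 1159.17

Result:
name  | amount 
------+--------
Grace | NULL   
Dave  | NULL   
Bob   | 1735.33
Eve   | 1322.14
Carol | 1631.46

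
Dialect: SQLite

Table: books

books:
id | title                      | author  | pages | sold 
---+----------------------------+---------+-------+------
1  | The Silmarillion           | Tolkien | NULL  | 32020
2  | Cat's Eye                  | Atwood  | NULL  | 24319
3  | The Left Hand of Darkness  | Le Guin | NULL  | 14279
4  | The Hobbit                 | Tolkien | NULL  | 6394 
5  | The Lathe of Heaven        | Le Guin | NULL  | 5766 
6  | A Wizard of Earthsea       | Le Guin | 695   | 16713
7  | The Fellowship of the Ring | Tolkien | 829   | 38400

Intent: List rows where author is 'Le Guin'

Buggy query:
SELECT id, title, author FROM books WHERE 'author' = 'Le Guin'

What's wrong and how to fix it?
Bug: 'author' in single quotes is a string literal, not the column; the comparison is literal-vs-literal and never true

Fix: Reference the column as author without single quotes

Corrected query:
SELECT id, title, author FROM books WHERE author = 'Le Guin'

Result:
id | title                     | author 
---+---------------------------+--------
3  | The Left Hand of Darkness | Le Guin
5  | The Lathe of Heaven       | Le Guin
6  | A Wizard of Earthsea      | Le Guin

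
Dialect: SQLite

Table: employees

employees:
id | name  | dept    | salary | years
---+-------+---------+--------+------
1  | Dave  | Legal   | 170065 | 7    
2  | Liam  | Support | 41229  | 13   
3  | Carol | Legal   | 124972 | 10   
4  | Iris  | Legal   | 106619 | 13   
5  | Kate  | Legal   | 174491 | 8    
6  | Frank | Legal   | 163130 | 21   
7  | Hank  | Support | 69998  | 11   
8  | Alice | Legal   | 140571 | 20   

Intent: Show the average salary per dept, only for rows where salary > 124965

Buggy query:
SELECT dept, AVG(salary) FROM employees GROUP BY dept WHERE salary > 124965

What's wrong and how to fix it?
Bug: WHERE cannot follow GROUP BY

Fix: Move the WHERE clause before GROUP BY

Corrected query:
SELECT dept, AVG(salary) FROM employees WHERE salary > 124965 GROUP BY dept

Result:
dept  | AVG(salary)
------+------------
Legal | 154645.8   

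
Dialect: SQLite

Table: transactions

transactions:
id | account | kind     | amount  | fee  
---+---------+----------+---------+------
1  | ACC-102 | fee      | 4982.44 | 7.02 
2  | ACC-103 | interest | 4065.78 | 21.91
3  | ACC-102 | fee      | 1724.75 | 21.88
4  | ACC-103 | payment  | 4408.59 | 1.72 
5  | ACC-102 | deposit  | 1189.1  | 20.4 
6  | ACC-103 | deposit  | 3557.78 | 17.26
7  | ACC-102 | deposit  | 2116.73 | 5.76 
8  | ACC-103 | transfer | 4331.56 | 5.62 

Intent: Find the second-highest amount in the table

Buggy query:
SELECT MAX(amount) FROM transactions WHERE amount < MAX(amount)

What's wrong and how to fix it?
Bug: MAX(amount) on the right of the comparison is an aggregate-in-WHERE error

Fix: Put the inner MAX in a scalar subquery

Corrected query:
SELECT MAX(amount) FROM transactions WHERE amount < (SELECT MAX(amount) FROM transactions)

Result:
MAX(amount)
-----------
4408.59    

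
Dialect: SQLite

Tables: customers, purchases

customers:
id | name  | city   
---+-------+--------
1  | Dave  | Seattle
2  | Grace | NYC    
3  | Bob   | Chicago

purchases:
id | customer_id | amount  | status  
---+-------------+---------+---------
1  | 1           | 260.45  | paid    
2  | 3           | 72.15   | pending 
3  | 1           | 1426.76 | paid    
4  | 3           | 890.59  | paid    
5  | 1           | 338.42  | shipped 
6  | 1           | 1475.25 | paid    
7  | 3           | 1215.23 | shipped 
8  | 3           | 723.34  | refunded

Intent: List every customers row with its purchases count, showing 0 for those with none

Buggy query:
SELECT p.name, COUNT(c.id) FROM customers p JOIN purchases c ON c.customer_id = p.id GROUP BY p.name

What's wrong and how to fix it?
Bug: An inner join excludes parents with zero children

Fix: Switch to LEFT JOIN to retain unmatched parent rows

Corrected query:
SELECT p.name, COUNT(c.id) FROM customers p LEFT JOIN purchases c ON c.customer_id = p.id GROUP BY p.name

Result:
name  | COUNT(c.id)
------+------------
Bob   | 4          
Dave  | 4          
Grace | 0          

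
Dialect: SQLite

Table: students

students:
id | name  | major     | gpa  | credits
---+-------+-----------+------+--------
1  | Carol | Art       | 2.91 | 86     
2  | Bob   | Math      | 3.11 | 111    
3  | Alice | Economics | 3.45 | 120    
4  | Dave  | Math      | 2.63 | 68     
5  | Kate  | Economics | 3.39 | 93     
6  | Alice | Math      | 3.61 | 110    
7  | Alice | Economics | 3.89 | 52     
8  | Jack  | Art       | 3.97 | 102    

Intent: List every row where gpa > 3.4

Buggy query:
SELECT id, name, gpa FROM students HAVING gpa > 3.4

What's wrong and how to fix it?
Bug: HAVING filters the output of aggregation, but this query has no GROUP BY and no aggregate functions, so SQLite rejects it (HAVING clause on a non-aggregate query); the condition here is per row

Fix: Use WHERE for row-level filtering

Corrected query:
SELECT id, name, gpa FROM students WHERE gpa > 3.4

Result:
id | name  | gpa 
---+-------+-----
3  | Alice | 3.45
6  | Alice | 3.61
7  | Alice | 3.89
8  | Jack  | 3.97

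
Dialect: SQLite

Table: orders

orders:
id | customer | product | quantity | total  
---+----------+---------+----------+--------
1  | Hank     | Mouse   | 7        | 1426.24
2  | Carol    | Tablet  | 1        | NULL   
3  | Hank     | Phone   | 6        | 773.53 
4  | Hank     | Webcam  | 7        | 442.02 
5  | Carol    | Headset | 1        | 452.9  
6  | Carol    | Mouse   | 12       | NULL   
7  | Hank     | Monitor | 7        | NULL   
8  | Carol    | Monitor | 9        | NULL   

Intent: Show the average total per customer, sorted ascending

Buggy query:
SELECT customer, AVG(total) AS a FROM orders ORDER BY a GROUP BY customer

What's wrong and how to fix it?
Bug: GROUP BY must precede ORDER BY

Fix: Move ORDER BY to the end, after GROUP BY

Corrected query:
SELECT customer, AVG(total) AS a FROM orders GROUP BY customer ORDER BY a

Result:
customer | a         
---------+-----------
Carol    | 452.9     
Hank     | 880.596667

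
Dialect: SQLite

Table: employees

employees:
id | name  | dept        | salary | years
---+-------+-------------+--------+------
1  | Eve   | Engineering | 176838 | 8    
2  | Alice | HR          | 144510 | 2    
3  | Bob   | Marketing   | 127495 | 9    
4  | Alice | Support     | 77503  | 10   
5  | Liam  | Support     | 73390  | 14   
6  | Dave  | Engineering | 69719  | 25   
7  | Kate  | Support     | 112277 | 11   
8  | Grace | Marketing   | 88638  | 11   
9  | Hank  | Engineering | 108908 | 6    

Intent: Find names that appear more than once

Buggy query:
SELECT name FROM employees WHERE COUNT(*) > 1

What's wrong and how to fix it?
Bug: WHERE can't reference COUNT(*); aggregates are computed after WHERE

Fix: GROUP BY name, then filter groups with HAVING COUNT(*) > 1

Corrected query:
SELECT name FROM employees GROUP BY name HAVING COUNT(*) > 1

Result:
name 
-----
Alice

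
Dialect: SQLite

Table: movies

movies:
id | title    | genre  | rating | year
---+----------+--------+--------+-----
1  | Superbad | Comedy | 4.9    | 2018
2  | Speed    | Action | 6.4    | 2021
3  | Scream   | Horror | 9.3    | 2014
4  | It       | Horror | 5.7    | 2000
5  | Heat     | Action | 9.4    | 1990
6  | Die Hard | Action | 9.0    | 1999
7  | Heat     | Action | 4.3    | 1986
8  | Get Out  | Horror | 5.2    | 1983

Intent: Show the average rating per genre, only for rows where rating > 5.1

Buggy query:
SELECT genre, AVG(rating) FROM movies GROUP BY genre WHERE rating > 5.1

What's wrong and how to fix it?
Bug: WHERE cannot follow GROUP BY

Fix: Move the WHERE clause before GROUP BY

Corrected query:
SELECT genre, AVG(rating) FROM movies WHERE rating > 5.1 GROUP BY genre

Result:
genre  | AVG(rating)
-------+------------
Action | 8.266667   
Horror | 6.733333   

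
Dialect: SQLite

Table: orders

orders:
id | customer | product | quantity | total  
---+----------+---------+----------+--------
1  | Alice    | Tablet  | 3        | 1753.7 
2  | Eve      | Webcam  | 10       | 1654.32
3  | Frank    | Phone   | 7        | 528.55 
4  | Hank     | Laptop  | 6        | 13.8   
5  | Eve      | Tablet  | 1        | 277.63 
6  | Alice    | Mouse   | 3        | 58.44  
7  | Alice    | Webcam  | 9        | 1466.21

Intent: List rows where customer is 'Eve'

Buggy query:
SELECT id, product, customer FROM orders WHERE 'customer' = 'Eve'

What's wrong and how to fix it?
Bug: Single quotes denote string literals in SQL; the column name is being compared as a constant string

Fix: Remove the quotes around the column name (or use double quotes for an identifier)

Corrected query:
SELECT id, product, customer FROM orders WHERE customer = 'Eve'

Result:
id | product | customer
---+---------+---------
2  | Webcam  | Eve     
5  | Tablet  | Eve     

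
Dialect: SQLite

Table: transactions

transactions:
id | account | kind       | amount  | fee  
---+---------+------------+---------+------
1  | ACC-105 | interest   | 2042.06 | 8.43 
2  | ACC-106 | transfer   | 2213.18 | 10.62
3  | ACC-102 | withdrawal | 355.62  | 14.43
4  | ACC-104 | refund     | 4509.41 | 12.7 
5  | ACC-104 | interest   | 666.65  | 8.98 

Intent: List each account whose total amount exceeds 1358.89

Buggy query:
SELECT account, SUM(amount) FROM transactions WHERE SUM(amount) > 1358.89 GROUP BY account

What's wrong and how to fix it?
Bug: SUM(amount) is an aggregate, but WHERE filters rows before aggregation

Fix: Move the aggregate condition to a HAVING clause

Corrected query:
SELECT account, SUM(amount) FROM transactions GROUP BY account HAVING SUM(amount) > 1358.89

Result:
account | SUM(amount)
--------+------------
ACC-104 | 5176.06    
ACC-105 | 2042.06    
ACC-106 | 2213.18    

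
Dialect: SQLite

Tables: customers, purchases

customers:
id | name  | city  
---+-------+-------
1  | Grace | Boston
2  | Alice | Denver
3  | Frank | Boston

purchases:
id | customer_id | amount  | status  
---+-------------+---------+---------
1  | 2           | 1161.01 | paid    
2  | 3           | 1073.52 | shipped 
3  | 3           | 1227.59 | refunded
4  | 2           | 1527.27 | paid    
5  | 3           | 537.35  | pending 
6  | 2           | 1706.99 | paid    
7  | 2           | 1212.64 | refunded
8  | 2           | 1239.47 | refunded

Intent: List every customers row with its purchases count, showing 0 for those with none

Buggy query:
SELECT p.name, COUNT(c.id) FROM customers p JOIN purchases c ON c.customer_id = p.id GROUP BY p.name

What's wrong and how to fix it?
Bug: INNER JOIN drops customers rows that have no matching purchases rows

Fix: Switch to LEFT JOIN to retain unmatched parent rows

Corrected query:
SELECT p.name, COUNT(c.id) FROM customers p LEFT JOIN purchases c ON c.customer_id = p.id GROUP BY p.name

Result:
name  | COUNT(c.id)
------+------------
Alice | 5          
Frank | 3          
Grace | 0          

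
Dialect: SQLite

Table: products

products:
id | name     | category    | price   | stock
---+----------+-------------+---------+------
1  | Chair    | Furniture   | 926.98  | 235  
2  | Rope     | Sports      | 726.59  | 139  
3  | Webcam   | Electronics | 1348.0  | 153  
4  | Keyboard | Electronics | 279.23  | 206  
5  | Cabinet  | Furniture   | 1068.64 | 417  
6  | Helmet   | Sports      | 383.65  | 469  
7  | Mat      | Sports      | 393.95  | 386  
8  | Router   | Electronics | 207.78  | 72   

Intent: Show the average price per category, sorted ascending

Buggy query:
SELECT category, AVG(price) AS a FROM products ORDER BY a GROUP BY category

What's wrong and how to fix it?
Bug: ORDER BY appears before GROUP BY; SQL clause order requires GROUP BY first

Fix: Reorder: SELECT … FROM … GROUP BY … ORDER BY …

Corrected query:
SELECT category, AVG(price) AS a FROM products GROUP BY category ORDER BY a

Result:
category    | a         
------------+-----------
Sports      | 501.396667
Electronics | 611.67    
Furniture   | 997.81    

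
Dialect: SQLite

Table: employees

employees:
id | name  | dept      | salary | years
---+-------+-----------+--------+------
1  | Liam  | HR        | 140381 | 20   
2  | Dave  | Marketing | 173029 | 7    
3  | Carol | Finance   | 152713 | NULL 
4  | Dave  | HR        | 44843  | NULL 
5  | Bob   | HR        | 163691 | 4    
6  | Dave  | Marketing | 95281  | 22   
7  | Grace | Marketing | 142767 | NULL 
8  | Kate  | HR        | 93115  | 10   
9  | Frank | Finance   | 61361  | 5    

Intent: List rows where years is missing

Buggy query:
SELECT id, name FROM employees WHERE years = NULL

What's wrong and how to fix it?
Bug: Comparing to NULL with '=' never matches; NULL = NULL is unknown, not true

Fix: Use IS NULL to test for NULL

Corrected query:
SELECT id, name FROM employees WHERE years IS NULL

Result:
id | name 
---+------
3  | Carol
4  | Dave 
7  | Grace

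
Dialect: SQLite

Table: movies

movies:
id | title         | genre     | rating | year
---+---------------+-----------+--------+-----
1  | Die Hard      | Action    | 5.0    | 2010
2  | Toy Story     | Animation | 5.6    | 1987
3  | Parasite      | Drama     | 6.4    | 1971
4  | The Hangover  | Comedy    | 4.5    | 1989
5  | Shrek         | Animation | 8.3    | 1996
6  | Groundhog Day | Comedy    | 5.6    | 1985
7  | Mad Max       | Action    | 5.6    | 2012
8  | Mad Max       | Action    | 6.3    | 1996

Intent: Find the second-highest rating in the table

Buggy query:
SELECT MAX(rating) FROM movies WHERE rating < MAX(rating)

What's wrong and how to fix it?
Bug: MAX(rating) on the right of the comparison is an aggregate-in-WHERE error

Fix: Put the inner MAX in a scalar subquery

Corrected query:
SELECT MAX(rating) FROM movies WHERE rating < (SELECT MAX(rating) FROM movies)

Result:
MAX(rating)
-----------
6.4        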